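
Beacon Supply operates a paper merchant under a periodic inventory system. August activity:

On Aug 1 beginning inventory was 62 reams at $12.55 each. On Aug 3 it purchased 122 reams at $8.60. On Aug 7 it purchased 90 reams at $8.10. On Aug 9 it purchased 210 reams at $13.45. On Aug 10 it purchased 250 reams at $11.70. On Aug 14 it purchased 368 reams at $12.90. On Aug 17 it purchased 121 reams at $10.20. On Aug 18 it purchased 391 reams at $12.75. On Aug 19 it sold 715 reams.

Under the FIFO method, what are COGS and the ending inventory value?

Aug 19, 715 sold [FIFO — oldest first]: 62 @ $12.55 + 122 @ $8.60 + 90 @ $8.10 + 210 @ $13.45 + 231 @ $11.70 = $8,083.50
Ending inventory: 19 @ $11.70 + 368 @ $12.90 + 121 @ $10.20 + 391 @ $12.75 = $11,188.95

COGS = $8,083.50; ending inventory = $11,188.95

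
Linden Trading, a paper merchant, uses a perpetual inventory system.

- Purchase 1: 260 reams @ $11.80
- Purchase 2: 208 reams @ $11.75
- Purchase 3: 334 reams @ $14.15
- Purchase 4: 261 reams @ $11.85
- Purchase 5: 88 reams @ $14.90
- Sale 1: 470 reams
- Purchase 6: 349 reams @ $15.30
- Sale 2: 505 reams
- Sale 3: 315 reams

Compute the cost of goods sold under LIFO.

Sale 1 (470) [LIFO — newest first]: 88 @ $14.90 + 261 @ $11.85 + 121 @ $14.15 = $6,116.20
Sale 2 (505) [LIFO — newest first]: 349 @ $15.30 + 156 @ $14.15 = $7,547.10
Sale 3 (315) [LIFO — newest first]: 57 @ $14.15 + 208 @ $11.75 + 50 @ $11.80 = $3,840.55
Total COGS = $6,116.20 + $7,547.10 + $3,840.55 = $17,503.85
Ending inventory: 210 @ $11.80 = $2,478.00

COGS = $17,503.85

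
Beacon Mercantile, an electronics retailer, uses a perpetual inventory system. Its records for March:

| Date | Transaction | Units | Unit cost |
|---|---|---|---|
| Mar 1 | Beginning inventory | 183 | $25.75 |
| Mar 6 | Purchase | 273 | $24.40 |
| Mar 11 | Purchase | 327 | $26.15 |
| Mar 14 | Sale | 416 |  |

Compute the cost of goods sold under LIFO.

Mar 14, 416 sold [LIFO — newest first]: 327 @ $26.15 + 89 @ $24.40 = $10,722.65
Ending inventory: 183 @ $25.75 + 184 @ $24.40 = $9,201.85
Check: goods available $19,924.50 = COGS $10,722.65 + ending $9,201.85

COGS = $10,722.65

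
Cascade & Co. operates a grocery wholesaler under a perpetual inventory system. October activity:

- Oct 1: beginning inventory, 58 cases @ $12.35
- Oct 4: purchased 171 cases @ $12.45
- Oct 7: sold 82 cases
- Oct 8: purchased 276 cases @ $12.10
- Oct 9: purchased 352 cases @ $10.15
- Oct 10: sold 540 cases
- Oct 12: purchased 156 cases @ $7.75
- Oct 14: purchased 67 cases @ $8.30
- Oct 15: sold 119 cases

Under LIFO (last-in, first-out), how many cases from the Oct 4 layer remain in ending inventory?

Oct 7, 82 sold [LIFO — newest first]: 82 @ $12.45 = $1,020.90
Oct 10, 540 sold [LIFO — newest first]: 352 @ $10.15 + 188 @ $12.10 = $5,847.60
Oct 15, 119 sold [LIFO — newest first]: 67 @ $8.30 + 52 @ $7.75 = $959.10
Total COGS = $1,020.90 + $5,847.60 + $959.10 = $7,827.60
Ending inventory: 58 @ $12.35 + 89 @ $12.45 + 88 @ $12.10 + 104 @ $7.75 = $3,695.15
Check: goods available $11,522.75 = COGS $7,827.60 + ending $3,695.15

89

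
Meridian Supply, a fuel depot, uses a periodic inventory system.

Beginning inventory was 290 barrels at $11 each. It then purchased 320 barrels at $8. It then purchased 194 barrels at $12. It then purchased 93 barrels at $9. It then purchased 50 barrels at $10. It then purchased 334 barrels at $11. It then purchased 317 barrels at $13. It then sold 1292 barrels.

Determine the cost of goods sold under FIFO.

Sale 1 (1292) [FIFO — oldest first]: 290 @ $11 + 320 @ $8 + 194 @ $12 + 93 @ $9 + 50 @ $10 + 334 @ $11 + 11 @ $13 = $13,232
Ending inventory: 306 @ $13 = $3,978
Check: goods available $17,210 = COGS $13,232 + ending $3,978

COGS = $13,232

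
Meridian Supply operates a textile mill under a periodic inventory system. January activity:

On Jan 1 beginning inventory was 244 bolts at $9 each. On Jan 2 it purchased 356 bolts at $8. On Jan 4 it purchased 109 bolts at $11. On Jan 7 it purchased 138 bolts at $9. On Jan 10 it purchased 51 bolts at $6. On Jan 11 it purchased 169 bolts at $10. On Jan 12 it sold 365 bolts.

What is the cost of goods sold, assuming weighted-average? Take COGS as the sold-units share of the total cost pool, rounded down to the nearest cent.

COGS = $3,243.26

Jan 12, sell 365: 365/1067 × $9,481.00 → $3,243.26
Ending inventory (cost pool remaining) = $6,237.74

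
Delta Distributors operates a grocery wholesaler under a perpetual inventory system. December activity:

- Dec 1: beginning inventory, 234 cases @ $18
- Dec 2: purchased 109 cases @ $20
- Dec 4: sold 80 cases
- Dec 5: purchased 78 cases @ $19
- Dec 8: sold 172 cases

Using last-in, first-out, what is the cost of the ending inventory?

Ending inventory = $3,042

Dec 4, 80 sold [LIFO — newest first]: 80 @ $20 = $1,600
Dec 8, 172 sold [LIFO — newest first]: 78 @ $19 + 29 @ $20 + 65 @ $18 = $3,232
Total COGS = $1,600 + $3,232 = $4,832
Ending inventory: 169 @ $18 = $3,042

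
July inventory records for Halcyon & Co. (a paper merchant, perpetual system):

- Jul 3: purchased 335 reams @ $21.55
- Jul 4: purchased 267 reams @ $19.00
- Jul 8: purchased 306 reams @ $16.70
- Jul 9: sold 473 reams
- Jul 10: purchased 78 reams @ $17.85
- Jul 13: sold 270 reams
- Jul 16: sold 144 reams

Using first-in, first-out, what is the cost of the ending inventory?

Jul 9, 473 sold [FIFO — oldest first]: 335 @ $21.55 + 138 @ $19.00 = $9,841.25
Jul 13, 270 sold [FIFO — oldest first]: 129 @ $19.00 + 141 @ $16.70 = $4,805.70
Jul 16, 144 sold [FIFO — oldest first]: 144 @ $16.70 = $2,404.80
Total COGS = $9,841.25 + $4,805.70 + $2,404.80 = $17,051.75
Ending inventory: 21 @ $16.70 + 78 @ $17.85 = $1,743.00
Check: goods available $18,794.75 = COGS $17,051.75 + ending $1,743.00

Ending inventory = $1,743.00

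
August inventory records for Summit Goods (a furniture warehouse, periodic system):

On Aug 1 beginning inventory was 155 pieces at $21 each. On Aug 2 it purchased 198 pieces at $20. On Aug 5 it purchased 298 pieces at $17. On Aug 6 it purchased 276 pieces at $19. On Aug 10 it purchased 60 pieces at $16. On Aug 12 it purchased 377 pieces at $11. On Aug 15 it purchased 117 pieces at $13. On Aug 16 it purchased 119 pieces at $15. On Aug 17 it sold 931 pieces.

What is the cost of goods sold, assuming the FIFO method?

Aug 17, 931 sold [FIFO — oldest first]: 155 @ $21 + 198 @ $20 + 298 @ $17 + 276 @ $19 + 4 @ $16 = $17,589
Ending inventory: 56 @ $16 + 377 @ $11 + 117 @ $13 + 119 @ $15 = $8,349
Check: goods available $25,938 = COGS $17,589 + ending $8,349

COGS = $17,589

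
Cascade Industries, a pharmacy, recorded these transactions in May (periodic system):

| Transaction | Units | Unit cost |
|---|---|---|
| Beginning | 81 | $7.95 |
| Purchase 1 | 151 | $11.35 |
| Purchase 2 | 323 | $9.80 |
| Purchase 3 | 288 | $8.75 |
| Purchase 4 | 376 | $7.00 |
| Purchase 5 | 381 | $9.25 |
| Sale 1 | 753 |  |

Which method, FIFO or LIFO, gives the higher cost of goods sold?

FIFO COGS: 81 @ $7.95 + 151 @ $11.35 + 323 @ $9.80 + 198 @ $8.75 = $7,255.70
LIFO COGS: 381 @ $9.25 + 372 @ $7.00 = $6,128.25

FIFO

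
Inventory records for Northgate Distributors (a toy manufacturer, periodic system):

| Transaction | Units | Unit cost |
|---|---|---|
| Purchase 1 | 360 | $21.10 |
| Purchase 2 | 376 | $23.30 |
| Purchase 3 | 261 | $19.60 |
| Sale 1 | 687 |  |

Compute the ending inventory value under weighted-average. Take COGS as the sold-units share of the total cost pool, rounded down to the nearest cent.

Ending inventory = $6,676.48

Sale 1, sell 687: 687/997 × $21,472.40 → $14,795.92
Ending inventory (cost pool remaining) = $6,676.48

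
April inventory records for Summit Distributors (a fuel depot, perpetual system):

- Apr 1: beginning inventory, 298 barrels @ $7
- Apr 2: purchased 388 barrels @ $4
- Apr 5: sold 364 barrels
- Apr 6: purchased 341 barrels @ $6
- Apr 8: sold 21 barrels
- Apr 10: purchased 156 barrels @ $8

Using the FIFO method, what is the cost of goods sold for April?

COGS = $2,434

Apr 5, 364 sold [FIFO — oldest first]: 298 @ $7 + 66 @ $4 = $2,350
Apr 8, 21 sold [FIFO — oldest first]: 21 @ $4 = $84
Total COGS = $2,350 + $84 = $2,434
Ending inventory: 301 @ $4 + 341 @ $6 + 156 @ $8 = $4,498
Check: goods available $6,932 = COGS $2,434 + ending $4,498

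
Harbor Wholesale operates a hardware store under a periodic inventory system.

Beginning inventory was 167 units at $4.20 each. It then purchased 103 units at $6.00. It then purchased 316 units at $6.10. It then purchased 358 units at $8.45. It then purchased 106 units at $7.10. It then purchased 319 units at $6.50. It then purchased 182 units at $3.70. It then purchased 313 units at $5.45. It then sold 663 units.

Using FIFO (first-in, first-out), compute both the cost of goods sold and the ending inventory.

Sale 1 (663) [FIFO — oldest first]: 167 @ $4.20 + 103 @ $6.00 + 316 @ $6.10 + 77 @ $8.45 = $3,897.65
Ending inventory: 281 @ $8.45 + 106 @ $7.10 + 319 @ $6.50 + 182 @ $3.70 + 313 @ $5.45 = $7,579.80
Check: goods available $11,477.45 = COGS $3,897.65 + ending $7,579.80

COGS = $3,897.65; ending inventory = $7,579.80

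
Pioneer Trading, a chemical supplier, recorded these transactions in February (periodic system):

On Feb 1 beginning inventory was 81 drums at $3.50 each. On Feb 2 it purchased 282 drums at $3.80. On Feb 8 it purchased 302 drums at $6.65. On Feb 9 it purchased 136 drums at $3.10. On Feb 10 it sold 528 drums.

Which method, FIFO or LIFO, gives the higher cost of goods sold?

LIFO

FIFO COGS: 81 @ $3.50 + 282 @ $3.80 + 165 @ $6.65 = $2,452.35
LIFO COGS: 136 @ $3.10 + 302 @ $6.65 + 90 @ $3.80 = $2,771.90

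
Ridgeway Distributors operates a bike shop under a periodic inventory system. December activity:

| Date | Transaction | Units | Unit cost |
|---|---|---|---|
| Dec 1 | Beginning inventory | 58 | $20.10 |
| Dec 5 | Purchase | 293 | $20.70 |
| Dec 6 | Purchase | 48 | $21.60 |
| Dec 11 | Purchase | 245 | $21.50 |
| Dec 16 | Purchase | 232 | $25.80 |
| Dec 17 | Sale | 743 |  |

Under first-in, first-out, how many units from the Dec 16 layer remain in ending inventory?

Dec 17, 743 sold [FIFO — oldest first]: 58 @ $20.10 + 293 @ $20.70 + 48 @ $21.60 + 245 @ $21.50 + 99 @ $25.80 = $16,089.40
Ending inventory: 133 @ $25.80 = $3,431.40

133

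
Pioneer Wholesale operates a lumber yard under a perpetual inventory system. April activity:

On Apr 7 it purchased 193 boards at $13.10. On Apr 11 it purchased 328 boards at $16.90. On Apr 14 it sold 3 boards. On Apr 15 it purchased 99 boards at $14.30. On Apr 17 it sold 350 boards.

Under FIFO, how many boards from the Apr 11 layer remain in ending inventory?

168

Apr 14, 3 sold [FIFO — oldest first]: 3 @ $13.10 = $39.30
Apr 17, 350 sold [FIFO — oldest first]: 190 @ $13.10 + 160 @ $16.90 = $5,193.00
Total COGS = $39.30 + $5,193.00 = $5,232.30
Ending inventory: 168 @ $16.90 + 99 @ $14.30 = $4,254.90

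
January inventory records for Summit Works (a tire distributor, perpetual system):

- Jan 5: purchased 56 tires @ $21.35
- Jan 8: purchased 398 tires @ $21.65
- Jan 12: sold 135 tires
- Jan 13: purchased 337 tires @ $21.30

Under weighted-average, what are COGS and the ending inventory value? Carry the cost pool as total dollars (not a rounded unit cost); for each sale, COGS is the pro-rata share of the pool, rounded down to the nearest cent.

After Jan 5: 56 on hand, pool $1,195.60 (≈ $21.3500 each)
After Jan 8: 454 on hand, pool $9,812.30 (≈ $21.6130 each)
Jan 12, sell 135: 135/454 × $9,812.30 → $2,917.75
After Jan 13: 656 on hand, pool $14,072.65 (≈ $21.4522 each)
Ending inventory (cost pool remaining) = $14,072.65
Check: goods available $16,990.40 = COGS $2,917.75 + ending $14,072.65

COGS = $2,917.75; ending inventory = $14,072.65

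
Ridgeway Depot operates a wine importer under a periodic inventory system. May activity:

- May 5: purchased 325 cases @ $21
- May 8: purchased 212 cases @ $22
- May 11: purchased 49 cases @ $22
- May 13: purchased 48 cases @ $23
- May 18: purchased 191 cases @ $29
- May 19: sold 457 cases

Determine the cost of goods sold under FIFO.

May 19, 457 sold [FIFO — oldest first]: 325 @ $21 + 132 @ $22 = $9,729
Ending inventory: 80 @ $22 + 49 @ $22 + 48 @ $23 + 191 @ $29 = $9,481
Check: goods available $19,210 = COGS $9,729 + ending $9,481

COGS = $9,729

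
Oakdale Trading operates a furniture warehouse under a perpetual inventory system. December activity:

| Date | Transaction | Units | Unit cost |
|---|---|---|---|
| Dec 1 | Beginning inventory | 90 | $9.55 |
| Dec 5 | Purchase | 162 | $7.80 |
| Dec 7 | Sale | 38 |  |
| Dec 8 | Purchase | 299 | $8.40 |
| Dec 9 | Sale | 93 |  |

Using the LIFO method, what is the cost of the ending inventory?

Ending inventory = $3,557.10

Dec 7, 38 sold [LIFO — newest first]: 38 @ $7.80 = $296.40
Dec 9, 93 sold [LIFO — newest first]: 93 @ $8.40 = $781.20
Total COGS = $296.40 + $781.20 = $1,077.60
Ending inventory: 90 @ $9.55 + 124 @ $7.80 + 206 @ $8.40 = $3,557.10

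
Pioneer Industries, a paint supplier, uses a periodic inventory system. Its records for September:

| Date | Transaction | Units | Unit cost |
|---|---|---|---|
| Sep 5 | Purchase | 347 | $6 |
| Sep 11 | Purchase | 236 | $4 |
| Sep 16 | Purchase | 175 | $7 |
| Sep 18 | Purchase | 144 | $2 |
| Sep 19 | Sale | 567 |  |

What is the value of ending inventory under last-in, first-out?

Ending inventory = $2,010

Sep 19, 567 sold [LIFO — newest first]: 144 @ $2 + 175 @ $7 + 236 @ $4 + 12 @ $6 = $2,529
Ending inventory: 335 @ $6 = $2,010
Check: goods available $4,539 = COGS $2,529 + ending $2,010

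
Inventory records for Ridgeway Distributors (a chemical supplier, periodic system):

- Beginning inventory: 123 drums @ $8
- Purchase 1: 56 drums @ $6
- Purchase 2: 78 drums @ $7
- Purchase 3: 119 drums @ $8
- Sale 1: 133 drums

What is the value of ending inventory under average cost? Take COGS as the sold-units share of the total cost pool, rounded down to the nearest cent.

Ending inventory = $1,821.21

Sale 1, sell 133: 133/376 × $2,818.00 → $996.79
Ending inventory (cost pool remaining) = $1,821.21
Check: goods available $2,818.00 = COGS $996.79 + ending $1,821.21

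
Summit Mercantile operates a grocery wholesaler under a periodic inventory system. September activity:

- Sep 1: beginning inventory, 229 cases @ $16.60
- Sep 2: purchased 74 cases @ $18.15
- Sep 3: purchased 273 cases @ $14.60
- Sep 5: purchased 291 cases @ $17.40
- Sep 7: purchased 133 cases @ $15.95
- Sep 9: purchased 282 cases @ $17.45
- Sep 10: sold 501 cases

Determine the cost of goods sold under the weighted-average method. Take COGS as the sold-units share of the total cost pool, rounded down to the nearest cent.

COGS = $8,298.91

Sep 10, sell 501: 501/1282 × $21,235.95 → $8,298.91
Ending inventory (cost pool remaining) = $12,937.04
Check: goods available $21,235.95 = COGS $8,298.91 + ending $12,937.04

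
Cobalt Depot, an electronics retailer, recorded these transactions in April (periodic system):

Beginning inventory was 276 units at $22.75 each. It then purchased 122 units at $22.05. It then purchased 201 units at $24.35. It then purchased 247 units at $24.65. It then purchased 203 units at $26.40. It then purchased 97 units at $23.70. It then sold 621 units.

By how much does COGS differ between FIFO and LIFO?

FIFO COGS: 276 @ $22.75 + 122 @ $22.05 + 201 @ $24.35 + 22 @ $24.65 = $14,405.75
LIFO COGS: 97 @ $23.70 + 203 @ $26.40 + 247 @ $24.65 + 74 @ $24.35 = $15,548.55
Difference = |$14,405.75 − $15,548.55| = $1,142.80

$1,142.80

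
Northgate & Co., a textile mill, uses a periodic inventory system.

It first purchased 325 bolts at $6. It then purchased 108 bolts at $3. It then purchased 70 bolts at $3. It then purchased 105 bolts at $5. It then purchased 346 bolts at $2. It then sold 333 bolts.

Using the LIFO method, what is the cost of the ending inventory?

Sale 1 (333) [LIFO — newest first]: 333 @ $2 = $666
Ending inventory: 325 @ $6 + 108 @ $3 + 70 @ $3 + 105 @ $5 + 13 @ $2 = $3,035
Check: goods available $3,701 = COGS $666 + ending $3,035

Ending inventory = $3,035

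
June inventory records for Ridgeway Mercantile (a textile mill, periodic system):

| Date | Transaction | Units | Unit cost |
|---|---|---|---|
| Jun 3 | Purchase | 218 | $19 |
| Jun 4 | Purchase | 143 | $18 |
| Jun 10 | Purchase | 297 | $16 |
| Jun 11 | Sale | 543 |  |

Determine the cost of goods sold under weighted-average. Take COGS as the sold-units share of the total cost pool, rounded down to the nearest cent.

COGS = $9,463.71

Jun 11, sell 543: 543/658 × $11,468.00 → $9,463.71
Ending inventory (cost pool remaining) = $2,004.29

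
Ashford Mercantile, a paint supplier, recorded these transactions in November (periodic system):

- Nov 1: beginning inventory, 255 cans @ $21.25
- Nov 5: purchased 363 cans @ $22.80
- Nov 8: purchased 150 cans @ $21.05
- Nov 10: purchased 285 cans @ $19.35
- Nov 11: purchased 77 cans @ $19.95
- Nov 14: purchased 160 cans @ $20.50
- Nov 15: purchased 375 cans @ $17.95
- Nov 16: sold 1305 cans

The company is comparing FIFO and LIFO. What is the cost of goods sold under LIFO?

FIFO COGS: 255 @ $21.25 + 363 @ $22.80 + 150 @ $21.05 + 285 @ $19.35 + 77 @ $19.95 + 160 @ $20.50 + 15 @ $17.95 = $27,452.80
LIFO COGS: 375 @ $17.95 + 160 @ $20.50 + 77 @ $19.95 + 285 @ $19.35 + 150 @ $21.05 + 258 @ $22.80 = $26,102.05

COGS = $26,102.05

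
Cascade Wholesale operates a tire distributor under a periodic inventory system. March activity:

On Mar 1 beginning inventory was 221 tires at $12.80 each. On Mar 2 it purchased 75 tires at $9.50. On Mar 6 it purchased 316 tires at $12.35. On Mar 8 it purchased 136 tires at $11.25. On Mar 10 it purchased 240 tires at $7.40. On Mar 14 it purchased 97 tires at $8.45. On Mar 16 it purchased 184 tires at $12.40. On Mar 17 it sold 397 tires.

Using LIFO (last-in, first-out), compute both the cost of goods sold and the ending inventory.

COGS = $3,959.65; ending inventory = $9,891.50

Mar 17, 397 sold [LIFO — newest first]: 184 @ $12.40 + 97 @ $8.45 + 116 @ $7.40 = $3,959.65
Ending inventory: 221 @ $12.80 + 75 @ $9.50 + 316 @ $12.35 + 136 @ $11.25 + 124 @ $7.40 = $9,891.50
Check: goods available $13,851.15 = COGS $3,959.65 + ending $9,891.50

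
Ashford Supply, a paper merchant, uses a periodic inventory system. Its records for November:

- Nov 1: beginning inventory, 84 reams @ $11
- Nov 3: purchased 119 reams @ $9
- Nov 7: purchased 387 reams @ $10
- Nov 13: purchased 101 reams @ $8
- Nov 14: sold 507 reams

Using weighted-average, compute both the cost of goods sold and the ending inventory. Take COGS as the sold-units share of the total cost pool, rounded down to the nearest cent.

Nov 14, sell 507: 507/691 × $6,673.00 → $4,896.10
Ending inventory (cost pool remaining) = $1,776.90
Check: goods available $6,673.00 = COGS $4,896.10 + ending $1,776.90

COGS = $4,896.10; ending inventory = $1,776.90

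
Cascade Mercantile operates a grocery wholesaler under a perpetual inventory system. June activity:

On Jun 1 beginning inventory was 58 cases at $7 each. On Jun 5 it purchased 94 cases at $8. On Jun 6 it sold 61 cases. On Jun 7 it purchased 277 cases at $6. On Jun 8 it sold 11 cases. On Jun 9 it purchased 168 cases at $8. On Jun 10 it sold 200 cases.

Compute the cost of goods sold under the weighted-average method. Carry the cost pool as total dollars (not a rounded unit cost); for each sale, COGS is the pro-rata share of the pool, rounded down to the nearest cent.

COGS = $1,917.55

After Jun 1: 58 on hand, pool $406.00 (≈ $7.0000 each)
After Jun 5: 152 on hand, pool $1,158.00 (≈ $7.6184 each)
Jun 6, sell 61: 61/152 × $1,158.00 → $464.72
After Jun 7: 368 on hand, pool $2,355.28 (≈ $6.4002 each)
Jun 8, sell 11: 11/368 × $2,355.28 → $70.40
After Jun 9: 525 on hand, pool $3,628.88 (≈ $6.9122 each)
Jun 10, sell 200: 200/525 × $3,628.88 → $1,382.43
Total COGS = $464.72 + $70.40 + $1,382.43 = $1,917.55
Ending inventory (cost pool remaining) = $2,246.45
Check: goods available $4,164.00 = COGS $1,917.55 + ending $2,246.45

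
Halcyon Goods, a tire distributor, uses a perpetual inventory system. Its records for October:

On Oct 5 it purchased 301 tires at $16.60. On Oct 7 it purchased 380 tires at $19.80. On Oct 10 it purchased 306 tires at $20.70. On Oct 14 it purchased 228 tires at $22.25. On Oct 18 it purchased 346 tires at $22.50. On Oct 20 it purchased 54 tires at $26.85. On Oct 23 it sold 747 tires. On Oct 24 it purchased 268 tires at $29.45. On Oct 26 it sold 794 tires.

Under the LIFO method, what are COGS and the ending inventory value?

Oct 23, 747 sold [LIFO — newest first]: 54 @ $26.85 + 346 @ $22.50 + 228 @ $22.25 + 119 @ $20.70 = $16,771.20
Oct 26, 794 sold [LIFO — newest first]: 268 @ $29.45 + 187 @ $20.70 + 339 @ $19.80 = $18,475.70
Total COGS = $16,771.20 + $18,475.70 = $35,246.90
Ending inventory: 301 @ $16.60 + 41 @ $19.80 = $5,808.40

COGS = $35,246.90; ending inventory = $5,808.40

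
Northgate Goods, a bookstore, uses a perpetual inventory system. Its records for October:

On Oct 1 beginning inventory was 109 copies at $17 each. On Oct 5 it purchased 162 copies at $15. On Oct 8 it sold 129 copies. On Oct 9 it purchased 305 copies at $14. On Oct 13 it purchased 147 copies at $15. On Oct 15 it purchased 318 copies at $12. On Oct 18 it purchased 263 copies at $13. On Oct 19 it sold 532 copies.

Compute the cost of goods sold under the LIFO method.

Oct 8, 129 sold [LIFO — newest first]: 129 @ $15 = $1,935
Oct 19, 532 sold [LIFO — newest first]: 263 @ $13 + 269 @ $12 = $6,647
Total COGS = $1,935 + $6,647 = $8,582
Ending inventory: 109 @ $17 + 33 @ $15 + 305 @ $14 + 147 @ $15 + 49 @ $12 = $9,411

COGS = $8,582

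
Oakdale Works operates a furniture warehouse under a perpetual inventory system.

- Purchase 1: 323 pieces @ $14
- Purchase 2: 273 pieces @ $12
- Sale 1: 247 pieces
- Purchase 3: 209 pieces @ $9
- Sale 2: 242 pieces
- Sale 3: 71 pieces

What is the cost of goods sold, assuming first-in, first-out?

Sale 1 (247) [FIFO — oldest first]: 247 @ $14 = $3,458
Sale 2 (242) [FIFO — oldest first]: 76 @ $14 + 166 @ $12 = $3,056
Sale 3 (71) [FIFO — oldest first]: 71 @ $12 = $852
Total COGS = $3,458 + $3,056 + $852 = $7,366
Ending inventory: 36 @ $12 + 209 @ $9 = $2,313
Check: goods available $9,679 = COGS $7,366 + ending $2,313

COGS = $7,366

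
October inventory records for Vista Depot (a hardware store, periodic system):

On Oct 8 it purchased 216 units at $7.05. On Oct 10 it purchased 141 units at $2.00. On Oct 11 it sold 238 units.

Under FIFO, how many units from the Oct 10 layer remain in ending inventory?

119

Oct 11, 238 sold [FIFO — oldest first]: 216 @ $7.05 + 22 @ $2.00 = $1,566.80
Ending inventory: 119 @ $2.00 = $238.00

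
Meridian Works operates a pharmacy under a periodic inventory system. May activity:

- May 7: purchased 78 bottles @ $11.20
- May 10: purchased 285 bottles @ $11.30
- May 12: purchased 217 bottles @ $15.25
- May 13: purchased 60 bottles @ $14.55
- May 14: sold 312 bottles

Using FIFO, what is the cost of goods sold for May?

COGS = $3,517.80

May 14, 312 sold [FIFO — oldest first]: 78 @ $11.20 + 234 @ $11.30 = $3,517.80
Ending inventory: 51 @ $11.30 + 217 @ $15.25 + 60 @ $14.55 = $4,758.55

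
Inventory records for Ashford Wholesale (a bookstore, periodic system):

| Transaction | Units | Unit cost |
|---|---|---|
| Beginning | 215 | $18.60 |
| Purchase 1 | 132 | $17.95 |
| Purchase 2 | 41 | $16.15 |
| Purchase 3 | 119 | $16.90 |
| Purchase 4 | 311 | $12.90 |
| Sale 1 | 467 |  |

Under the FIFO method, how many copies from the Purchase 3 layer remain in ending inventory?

40

Sale 1 (467) [FIFO — oldest first]: 215 @ $18.60 + 132 @ $17.95 + 41 @ $16.15 + 79 @ $16.90 = $8,365.65
Ending inventory: 40 @ $16.90 + 311 @ $12.90 = $4,687.90
Check: goods available $13,053.55 = COGS $8,365.65 + ending $4,687.90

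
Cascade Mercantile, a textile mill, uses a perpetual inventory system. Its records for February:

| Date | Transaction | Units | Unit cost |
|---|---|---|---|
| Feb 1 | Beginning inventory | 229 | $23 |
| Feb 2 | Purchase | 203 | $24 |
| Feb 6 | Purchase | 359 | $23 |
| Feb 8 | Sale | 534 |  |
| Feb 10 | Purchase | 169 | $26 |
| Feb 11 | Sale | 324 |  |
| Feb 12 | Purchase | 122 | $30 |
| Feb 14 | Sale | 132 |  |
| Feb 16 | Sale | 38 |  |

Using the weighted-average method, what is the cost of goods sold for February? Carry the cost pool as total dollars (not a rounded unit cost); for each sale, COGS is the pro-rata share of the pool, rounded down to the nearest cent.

After Feb 1: 229 on hand, pool $5,267.00 (≈ $23.0000 each)
After Feb 2: 432 on hand, pool $10,139.00 (≈ $23.4699 each)
After Feb 6: 791 on hand, pool $18,396.00 (≈ $23.2566 each)
Feb 8, sell 534: 534/791 × $18,396.00 → $12,419.04
After Feb 10: 426 on hand, pool $10,370.96 (≈ $24.3450 each)
Feb 11, sell 324: 324/426 × $10,370.96 → $7,887.77
After Feb 12: 224 on hand, pool $6,143.19 (≈ $27.4250 each)
Feb 14, sell 132: 132/224 × $6,143.19 → $3,620.09
Feb 16, sell 38: 38/92 × $2,523.10 → $1,042.15
Total COGS = $12,419.04 + $7,887.77 + $3,620.09 + $1,042.15 = $24,969.05
Ending inventory (cost pool remaining) = $1,480.95

COGS = $24,969.05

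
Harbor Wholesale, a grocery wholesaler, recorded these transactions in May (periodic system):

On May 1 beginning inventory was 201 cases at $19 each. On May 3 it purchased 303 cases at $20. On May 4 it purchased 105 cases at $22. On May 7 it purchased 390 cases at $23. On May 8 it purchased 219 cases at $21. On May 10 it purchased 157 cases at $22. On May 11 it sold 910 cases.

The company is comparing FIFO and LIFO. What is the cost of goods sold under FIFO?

FIFO COGS: 201 @ $19 + 303 @ $20 + 105 @ $22 + 301 @ $23 = $19,112
LIFO COGS: 157 @ $22 + 219 @ $21 + 390 @ $23 + 105 @ $22 + 39 @ $20 = $20,113

COGS = $19,112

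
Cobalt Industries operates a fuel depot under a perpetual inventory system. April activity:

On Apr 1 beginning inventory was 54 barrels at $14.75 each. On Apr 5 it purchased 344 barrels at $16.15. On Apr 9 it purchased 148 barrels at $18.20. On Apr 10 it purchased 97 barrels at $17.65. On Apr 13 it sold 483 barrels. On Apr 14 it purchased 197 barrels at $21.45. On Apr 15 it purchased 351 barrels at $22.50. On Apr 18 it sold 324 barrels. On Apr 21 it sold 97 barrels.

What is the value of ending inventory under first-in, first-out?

Apr 13, 483 sold [FIFO — oldest first]: 54 @ $14.75 + 344 @ $16.15 + 85 @ $18.20 = $7,899.10
Apr 18, 324 sold [FIFO — oldest first]: 63 @ $18.20 + 97 @ $17.65 + 164 @ $21.45 = $6,376.45
Apr 21, 97 sold [FIFO — oldest first]: 33 @ $21.45 + 64 @ $22.50 = $2,147.85
Total COGS = $7,899.10 + $6,376.45 + $2,147.85 = $16,423.40
Ending inventory: 287 @ $22.50 = $6,457.50
Check: goods available $22,880.90 = COGS $16,423.40 + ending $6,457.50

Ending inventory = $6,457.50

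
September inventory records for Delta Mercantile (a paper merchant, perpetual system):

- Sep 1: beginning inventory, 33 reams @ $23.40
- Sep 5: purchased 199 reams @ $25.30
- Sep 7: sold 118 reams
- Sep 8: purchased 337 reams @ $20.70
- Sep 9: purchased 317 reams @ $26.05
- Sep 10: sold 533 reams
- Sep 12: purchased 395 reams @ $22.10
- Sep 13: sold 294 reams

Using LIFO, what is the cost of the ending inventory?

Ending inventory = $7,558.30

Sep 7, 118 sold [LIFO — newest first]: 118 @ $25.30 = $2,985.40
Sep 10, 533 sold [LIFO — newest first]: 317 @ $26.05 + 216 @ $20.70 = $12,729.05
Sep 13, 294 sold [LIFO — newest first]: 294 @ $22.10 = $6,497.40
Total COGS = $2,985.40 + $12,729.05 + $6,497.40 = $22,211.85
Ending inventory: 33 @ $23.40 + 81 @ $25.30 + 121 @ $20.70 + 101 @ $22.10 = $7,558.30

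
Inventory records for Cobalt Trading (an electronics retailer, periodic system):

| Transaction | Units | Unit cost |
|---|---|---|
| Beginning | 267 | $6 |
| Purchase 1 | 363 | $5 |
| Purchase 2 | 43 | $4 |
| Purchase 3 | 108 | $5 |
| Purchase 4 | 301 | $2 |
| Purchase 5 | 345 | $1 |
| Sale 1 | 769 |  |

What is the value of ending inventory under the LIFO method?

Ending inventory = $3,529

Sale 1 (769) [LIFO — newest first]: 345 @ $1 + 301 @ $2 + 108 @ $5 + 15 @ $4 = $1,547
Ending inventory: 267 @ $6 + 363 @ $5 + 28 @ $4 = $3,529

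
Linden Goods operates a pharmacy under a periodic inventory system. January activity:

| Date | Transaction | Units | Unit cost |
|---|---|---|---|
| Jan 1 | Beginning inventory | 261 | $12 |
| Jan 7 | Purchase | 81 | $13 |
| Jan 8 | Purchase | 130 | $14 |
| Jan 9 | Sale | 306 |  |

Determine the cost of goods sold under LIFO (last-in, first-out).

Jan 9, 306 sold [LIFO — newest first]: 130 @ $14 + 81 @ $13 + 95 @ $12 = $4,013
Ending inventory: 166 @ $12 = $1,992

COGS = $4,013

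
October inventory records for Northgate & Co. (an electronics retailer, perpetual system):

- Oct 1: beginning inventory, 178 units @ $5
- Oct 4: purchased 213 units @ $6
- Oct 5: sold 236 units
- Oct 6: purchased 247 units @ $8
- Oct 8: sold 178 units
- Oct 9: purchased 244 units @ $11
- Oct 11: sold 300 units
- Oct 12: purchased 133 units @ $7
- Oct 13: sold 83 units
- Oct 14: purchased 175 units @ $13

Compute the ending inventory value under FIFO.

Oct 5, 236 sold [FIFO — oldest first]: 178 @ $5 + 58 @ $6 = $1,238
Oct 8, 178 sold [FIFO — oldest first]: 155 @ $6 + 23 @ $8 = $1,114
Oct 11, 300 sold [FIFO — oldest first]: 224 @ $8 + 76 @ $11 = $2,628
Oct 13, 83 sold [FIFO — oldest first]: 83 @ $11 = $913
Total COGS = $1,238 + $1,114 + $2,628 + $913 = $5,893
Ending inventory: 85 @ $11 + 133 @ $7 + 175 @ $13 = $4,141
Check: goods available $10,034 = COGS $5,893 + ending $4,141

Ending inventory = $4,141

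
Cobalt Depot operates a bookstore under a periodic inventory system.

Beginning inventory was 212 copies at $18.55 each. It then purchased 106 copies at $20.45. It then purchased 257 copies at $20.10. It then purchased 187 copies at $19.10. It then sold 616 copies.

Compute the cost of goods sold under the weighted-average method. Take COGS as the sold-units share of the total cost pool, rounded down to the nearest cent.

COGS = $11,994.78

Sale 1, sell 616: 616/762 × $14,837.70 → $11,994.78
Ending inventory (cost pool remaining) = $2,842.92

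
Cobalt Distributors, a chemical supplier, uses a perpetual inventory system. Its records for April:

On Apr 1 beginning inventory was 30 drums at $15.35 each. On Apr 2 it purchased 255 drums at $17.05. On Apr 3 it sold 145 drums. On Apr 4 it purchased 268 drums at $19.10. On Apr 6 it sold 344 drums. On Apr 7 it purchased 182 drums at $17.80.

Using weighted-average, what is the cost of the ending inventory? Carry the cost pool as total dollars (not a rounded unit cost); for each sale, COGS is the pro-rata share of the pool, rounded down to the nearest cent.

Ending inventory = $4,413.06

After Apr 1: 30 on hand, pool $460.50 (≈ $15.3500 each)
After Apr 2: 285 on hand, pool $4,808.25 (≈ $16.8711 each)
Apr 3, sell 145: 145/285 × $4,808.25 → $2,446.30
After Apr 4: 408 on hand, pool $7,480.75 (≈ $18.3352 each)
Apr 6, sell 344: 344/408 × $7,480.75 → $6,307.29
After Apr 7: 246 on hand, pool $4,413.06 (≈ $17.9393 each)
Total COGS = $2,446.30 + $6,307.29 = $8,753.59
Ending inventory (cost pool remaining) = $4,413.06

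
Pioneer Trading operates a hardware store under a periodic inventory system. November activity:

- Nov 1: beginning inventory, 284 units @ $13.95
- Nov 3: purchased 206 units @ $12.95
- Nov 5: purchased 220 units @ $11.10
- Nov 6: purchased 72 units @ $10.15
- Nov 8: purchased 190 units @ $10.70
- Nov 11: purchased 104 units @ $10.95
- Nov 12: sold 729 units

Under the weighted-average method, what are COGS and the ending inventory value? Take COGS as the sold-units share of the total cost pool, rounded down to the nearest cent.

COGS = $8,790.07; ending inventory = $4,184.03

Nov 12, sell 729: 729/1076 × $12,974.10 → $8,790.07
Ending inventory (cost pool remaining) = $4,184.03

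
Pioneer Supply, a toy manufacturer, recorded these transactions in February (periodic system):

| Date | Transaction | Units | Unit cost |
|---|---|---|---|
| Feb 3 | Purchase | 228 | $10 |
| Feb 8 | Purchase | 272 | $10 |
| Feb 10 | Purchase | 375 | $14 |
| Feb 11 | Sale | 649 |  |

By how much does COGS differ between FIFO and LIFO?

$904

FIFO COGS: 228 @ $10 + 272 @ $10 + 149 @ $14 = $7,086
LIFO COGS: 375 @ $14 + 272 @ $10 + 2 @ $10 = $7,990
Difference = |$7,086 − $7,990| = $904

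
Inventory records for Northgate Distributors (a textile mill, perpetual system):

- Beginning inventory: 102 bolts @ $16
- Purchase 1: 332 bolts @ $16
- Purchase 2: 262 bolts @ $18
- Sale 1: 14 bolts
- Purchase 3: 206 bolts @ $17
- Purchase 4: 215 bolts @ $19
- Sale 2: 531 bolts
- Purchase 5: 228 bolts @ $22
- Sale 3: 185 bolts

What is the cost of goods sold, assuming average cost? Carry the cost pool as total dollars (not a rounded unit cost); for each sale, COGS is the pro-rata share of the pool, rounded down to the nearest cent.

COGS = $12,827.39

After Beginning: 102 on hand, pool $1,632.00 (≈ $16.0000 each)
After Purchase 1: 434 on hand, pool $6,944.00 (≈ $16.0000 each)
After Purchase 2: 696 on hand, pool $11,660.00 (≈ $16.7529 each)
Sale 1, sell 14: 14/696 × $11,660.00 → $234.54
After Purchase 3: 888 on hand, pool $14,927.46 (≈ $16.8102 each)
After Purchase 4: 1103 on hand, pool $19,012.46 (≈ $17.2370 each)
Sale 2, sell 531: 531/1103 × $19,012.46 → $9,152.87
After Purchase 5: 800 on hand, pool $14,875.59 (≈ $18.5945 each)
Sale 3, sell 185: 185/800 × $14,875.59 → $3,439.98
Total COGS = $234.54 + $9,152.87 + $3,439.98 = $12,827.39
Ending inventory (cost pool remaining) = $11,435.61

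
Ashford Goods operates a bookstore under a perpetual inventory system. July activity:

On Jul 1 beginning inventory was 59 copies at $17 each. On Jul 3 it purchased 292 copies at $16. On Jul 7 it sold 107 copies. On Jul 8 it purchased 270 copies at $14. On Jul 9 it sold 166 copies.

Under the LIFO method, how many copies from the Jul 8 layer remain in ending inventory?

Jul 7, 107 sold [LIFO — newest first]: 107 @ $16 = $1,712
Jul 9, 166 sold [LIFO — newest first]: 166 @ $14 = $2,324
Total COGS = $1,712 + $2,324 = $4,036
Ending inventory: 59 @ $17 + 185 @ $16 + 104 @ $14 = $5,419
Check: goods available $9,455 = COGS $4,036 + ending $5,419

104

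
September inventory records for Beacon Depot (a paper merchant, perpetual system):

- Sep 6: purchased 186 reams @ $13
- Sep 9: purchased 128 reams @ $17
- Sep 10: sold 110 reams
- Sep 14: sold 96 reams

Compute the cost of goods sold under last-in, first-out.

COGS = $3,190

Sep 10, 110 sold [LIFO — newest first]: 110 @ $17 = $1,870
Sep 14, 96 sold [LIFO — newest first]: 18 @ $17 + 78 @ $13 = $1,320
Total COGS = $1,870 + $1,320 = $3,190
Ending inventory: 108 @ $13 = $1,404
Check: goods available $4,594 = COGS $3,190 + ending $1,404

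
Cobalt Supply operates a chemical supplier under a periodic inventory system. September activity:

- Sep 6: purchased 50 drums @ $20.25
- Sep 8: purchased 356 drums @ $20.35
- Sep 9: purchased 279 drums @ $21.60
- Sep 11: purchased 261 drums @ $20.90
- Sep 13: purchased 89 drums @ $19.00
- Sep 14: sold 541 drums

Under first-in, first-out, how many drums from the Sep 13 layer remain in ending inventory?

89

Sep 14, 541 sold [FIFO — oldest first]: 50 @ $20.25 + 356 @ $20.35 + 135 @ $21.60 = $11,173.10
Ending inventory: 144 @ $21.60 + 261 @ $20.90 + 89 @ $19.00 = $10,256.30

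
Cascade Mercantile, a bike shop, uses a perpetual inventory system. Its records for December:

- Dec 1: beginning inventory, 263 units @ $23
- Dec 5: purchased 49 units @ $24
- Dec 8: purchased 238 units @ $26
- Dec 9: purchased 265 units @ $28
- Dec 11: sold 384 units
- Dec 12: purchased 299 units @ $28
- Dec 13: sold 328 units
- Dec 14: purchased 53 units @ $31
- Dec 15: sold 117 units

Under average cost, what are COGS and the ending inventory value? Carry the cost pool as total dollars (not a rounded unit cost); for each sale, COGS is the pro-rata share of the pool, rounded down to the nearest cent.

COGS = $21,695.74; ending inventory = $9,152.26

After Dec 1: 263 on hand, pool $6,049.00 (≈ $23.0000 each)
After Dec 5: 312 on hand, pool $7,225.00 (≈ $23.1571 each)
After Dec 8: 550 on hand, pool $13,413.00 (≈ $24.3873 each)
After Dec 9: 815 on hand, pool $20,833.00 (≈ $25.5620 each)
Dec 11, sell 384: 384/815 × $20,833.00 → $9,815.79
After Dec 12: 730 on hand, pool $19,389.21 (≈ $26.5606 each)
Dec 13, sell 328: 328/730 × $19,389.21 → $8,711.86
After Dec 14: 455 on hand, pool $12,320.35 (≈ $27.0777 each)
Dec 15, sell 117: 117/455 × $12,320.35 → $3,168.09
Total COGS = $9,815.79 + $8,711.86 + $3,168.09 = $21,695.74
Ending inventory (cost pool remaining) = $9,152.26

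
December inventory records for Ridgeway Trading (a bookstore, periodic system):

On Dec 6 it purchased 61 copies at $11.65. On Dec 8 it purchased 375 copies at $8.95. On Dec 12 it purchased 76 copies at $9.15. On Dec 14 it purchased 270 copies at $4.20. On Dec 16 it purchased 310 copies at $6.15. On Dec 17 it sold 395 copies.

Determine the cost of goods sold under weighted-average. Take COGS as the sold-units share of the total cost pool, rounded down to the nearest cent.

Dec 17, sell 395: 395/1092 × $7,802.80 → $2,822.44
Ending inventory (cost pool remaining) = $4,980.36
Check: goods available $7,802.80 = COGS $2,822.44 + ending $4,980.36

COGS = $2,822.44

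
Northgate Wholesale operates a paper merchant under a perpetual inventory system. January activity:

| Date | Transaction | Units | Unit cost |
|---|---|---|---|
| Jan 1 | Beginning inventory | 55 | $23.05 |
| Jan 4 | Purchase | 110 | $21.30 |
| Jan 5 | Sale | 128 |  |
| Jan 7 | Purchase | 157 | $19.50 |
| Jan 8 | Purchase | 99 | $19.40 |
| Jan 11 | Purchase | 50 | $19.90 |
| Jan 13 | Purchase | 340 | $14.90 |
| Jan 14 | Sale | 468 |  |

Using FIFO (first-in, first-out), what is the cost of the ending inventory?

Ending inventory = $3,203.50

Jan 5, 128 sold [FIFO — oldest first]: 55 @ $23.05 + 73 @ $21.30 = $2,822.65
Jan 14, 468 sold [FIFO — oldest first]: 37 @ $21.30 + 157 @ $19.50 + 99 @ $19.40 + 50 @ $19.90 + 125 @ $14.90 = $8,627.70
Total COGS = $2,822.65 + $8,627.70 = $11,450.35
Ending inventory: 215 @ $14.90 = $3,203.50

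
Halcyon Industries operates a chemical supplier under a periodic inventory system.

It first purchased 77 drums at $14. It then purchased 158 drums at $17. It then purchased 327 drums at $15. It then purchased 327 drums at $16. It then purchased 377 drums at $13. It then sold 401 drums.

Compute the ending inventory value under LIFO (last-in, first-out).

Sale 1 (401) [LIFO — newest first]: 377 @ $13 + 24 @ $16 = $5,285
Ending inventory: 77 @ $14 + 158 @ $17 + 327 @ $15 + 303 @ $16 = $13,517
Check: goods available $18,802 = COGS $5,285 + ending $13,517

Ending inventory = $13,517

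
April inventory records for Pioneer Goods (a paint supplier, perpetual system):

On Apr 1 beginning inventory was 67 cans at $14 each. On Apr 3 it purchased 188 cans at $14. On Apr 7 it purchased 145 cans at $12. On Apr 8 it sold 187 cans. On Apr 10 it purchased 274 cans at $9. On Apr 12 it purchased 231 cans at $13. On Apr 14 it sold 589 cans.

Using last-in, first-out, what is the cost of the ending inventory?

Apr 8, 187 sold [LIFO — newest first]: 145 @ $12 + 42 @ $14 = $2,328
Apr 14, 589 sold [LIFO — newest first]: 231 @ $13 + 274 @ $9 + 84 @ $14 = $6,645
Total COGS = $2,328 + $6,645 = $8,973
Ending inventory: 67 @ $14 + 62 @ $14 = $1,806
Check: goods available $10,779 = COGS $8,973 + ending $1,806

Ending inventory = $1,806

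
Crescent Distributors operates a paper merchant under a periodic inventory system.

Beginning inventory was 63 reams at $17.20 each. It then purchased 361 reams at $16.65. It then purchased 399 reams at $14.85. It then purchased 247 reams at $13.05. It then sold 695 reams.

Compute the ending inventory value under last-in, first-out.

Sale 1 (695) [LIFO — newest first]: 247 @ $13.05 + 399 @ $14.85 + 49 @ $16.65 = $9,964.35
Ending inventory: 63 @ $17.20 + 312 @ $16.65 = $6,278.40

Ending inventory = $6,278.40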